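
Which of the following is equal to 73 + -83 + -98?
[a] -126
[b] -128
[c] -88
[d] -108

First: 73 + -83 = -10
Then: -10 + -98 = -108
d) -108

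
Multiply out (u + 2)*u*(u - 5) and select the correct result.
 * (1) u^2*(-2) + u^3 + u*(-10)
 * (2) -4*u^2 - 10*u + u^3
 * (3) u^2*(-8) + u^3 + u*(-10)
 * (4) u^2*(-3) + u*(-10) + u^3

Expanding (u + 2)*u*(u - 5):
= u^2*(-3) + u*(-10) + u^3
4) u^2*(-3) + u*(-10) + u^3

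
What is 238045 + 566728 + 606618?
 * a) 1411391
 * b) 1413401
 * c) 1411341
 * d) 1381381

First: 238045 + 566728 = 804773
Then: 804773 + 606618 = 1411391
a) 1411391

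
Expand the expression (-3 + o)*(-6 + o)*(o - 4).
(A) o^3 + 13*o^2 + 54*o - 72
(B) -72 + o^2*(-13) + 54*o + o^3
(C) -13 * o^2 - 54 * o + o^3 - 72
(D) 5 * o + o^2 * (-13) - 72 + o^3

Expanding (-3 + o)*(-6 + o)*(o - 4):
= -72 + o^2*(-13) + 54*o + o^3
B) -72 + o^2*(-13) + 54*o + o^3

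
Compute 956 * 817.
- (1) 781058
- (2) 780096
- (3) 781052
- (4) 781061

956 * 817 = 781052
3) 781052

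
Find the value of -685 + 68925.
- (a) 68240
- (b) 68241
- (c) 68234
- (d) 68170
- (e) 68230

-685 + 68925 = 68240
a) 68240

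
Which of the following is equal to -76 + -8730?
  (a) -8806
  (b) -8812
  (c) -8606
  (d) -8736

-76 + -8730 = -8806
a) -8806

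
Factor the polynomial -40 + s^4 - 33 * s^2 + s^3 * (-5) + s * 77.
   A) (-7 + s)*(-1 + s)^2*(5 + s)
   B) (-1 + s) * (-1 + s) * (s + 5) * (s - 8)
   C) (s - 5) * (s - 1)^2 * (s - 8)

We need to factor -40 + s^4 - 33 * s^2 + s^3 * (-5) + s * 77.
The factored form is (-1 + s) * (-1 + s) * (s + 5) * (s - 8).
B) (-1 + s) * (-1 + s) * (s + 5) * (s - 8)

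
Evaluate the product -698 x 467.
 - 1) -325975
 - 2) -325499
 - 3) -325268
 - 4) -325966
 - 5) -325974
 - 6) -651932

-698 * 467 = -325966
4) -325966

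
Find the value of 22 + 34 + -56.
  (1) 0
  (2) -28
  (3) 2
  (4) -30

First: 22 + 34 = 56
Then: 56 + -56 = 0
1) 0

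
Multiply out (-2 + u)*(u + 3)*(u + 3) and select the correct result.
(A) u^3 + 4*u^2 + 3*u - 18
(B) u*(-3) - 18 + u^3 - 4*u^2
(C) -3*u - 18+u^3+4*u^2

Expanding (-2 + u)*(u + 3)*(u + 3):
= -3*u - 18+u^3+4*u^2
C) -3*u - 18+u^3+4*u^2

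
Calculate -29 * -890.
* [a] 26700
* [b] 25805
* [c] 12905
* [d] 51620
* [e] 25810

-29 * -890 = 25810
e) 25810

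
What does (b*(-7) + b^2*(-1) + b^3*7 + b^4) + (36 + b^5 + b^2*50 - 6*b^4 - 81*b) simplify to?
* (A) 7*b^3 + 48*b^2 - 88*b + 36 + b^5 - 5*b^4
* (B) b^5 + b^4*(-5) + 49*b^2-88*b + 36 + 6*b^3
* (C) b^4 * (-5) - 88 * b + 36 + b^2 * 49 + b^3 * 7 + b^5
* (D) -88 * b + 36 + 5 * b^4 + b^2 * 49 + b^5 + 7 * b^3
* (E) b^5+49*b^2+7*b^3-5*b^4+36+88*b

Adding the polynomials and combining like terms:
(b*(-7) + b^2*(-1) + b^3*7 + b^4) + (36 + b^5 + b^2*50 - 6*b^4 - 81*b)
= b^4 * (-5) - 88 * b + 36 + b^2 * 49 + b^3 * 7 + b^5
C) b^4 * (-5) - 88 * b + 36 + b^2 * 49 + b^3 * 7 + b^5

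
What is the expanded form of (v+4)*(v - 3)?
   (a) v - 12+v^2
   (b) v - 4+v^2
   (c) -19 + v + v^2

Expanding (v+4)*(v - 3):
= v - 12+v^2
a) v - 12+v^2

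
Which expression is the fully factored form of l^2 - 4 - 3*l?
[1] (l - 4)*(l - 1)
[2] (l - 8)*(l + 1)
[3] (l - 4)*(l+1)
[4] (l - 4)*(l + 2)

We need to factor l^2 - 4 - 3*l.
The factored form is (l - 4)*(l+1).
3) (l - 4)*(l+1)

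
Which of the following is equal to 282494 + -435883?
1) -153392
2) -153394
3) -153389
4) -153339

282494 + -435883 = -153389
3) -153389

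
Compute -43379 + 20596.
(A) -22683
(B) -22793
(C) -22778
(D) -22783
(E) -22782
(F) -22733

-43379 + 20596 = -22783
D) -22783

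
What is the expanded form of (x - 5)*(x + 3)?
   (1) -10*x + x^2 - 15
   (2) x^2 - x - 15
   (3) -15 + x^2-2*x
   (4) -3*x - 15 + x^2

Expanding (x - 5)*(x + 3):
= -15 + x^2-2*x
3) -15 + x^2-2*x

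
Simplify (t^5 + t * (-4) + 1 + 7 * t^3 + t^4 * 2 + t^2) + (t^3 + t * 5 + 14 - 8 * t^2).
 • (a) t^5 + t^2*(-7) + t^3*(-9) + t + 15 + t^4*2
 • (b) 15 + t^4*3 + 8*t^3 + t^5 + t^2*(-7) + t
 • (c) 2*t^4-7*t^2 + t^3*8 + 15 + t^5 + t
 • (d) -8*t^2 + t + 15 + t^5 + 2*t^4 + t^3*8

Adding the polynomials and combining like terms:
(t^5 + t*(-4) + 1 + 7*t^3 + t^4*2 + t^2) + (t^3 + t*5 + 14 - 8*t^2)
= 2*t^4-7*t^2 + t^3*8 + 15 + t^5 + t
c) 2*t^4-7*t^2 + t^3*8 + 15 + t^5 + t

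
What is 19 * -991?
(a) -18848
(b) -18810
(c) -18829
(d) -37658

19 * -991 = -18829
c) -18829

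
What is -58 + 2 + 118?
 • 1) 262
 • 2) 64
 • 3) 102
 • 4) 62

First: -58 + 2 = -56
Then: -56 + 118 = 62
4) 62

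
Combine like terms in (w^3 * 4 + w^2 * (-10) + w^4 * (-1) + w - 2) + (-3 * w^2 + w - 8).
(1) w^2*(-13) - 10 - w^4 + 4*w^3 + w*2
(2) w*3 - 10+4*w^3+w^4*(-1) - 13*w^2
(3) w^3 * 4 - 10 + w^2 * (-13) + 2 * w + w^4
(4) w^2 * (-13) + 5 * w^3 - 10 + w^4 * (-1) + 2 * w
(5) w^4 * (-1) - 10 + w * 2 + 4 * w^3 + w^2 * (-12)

Adding the polynomials and combining like terms:
(w^3*4 + w^2*(-10) + w^4*(-1) + w - 2) + (-3*w^2 + w - 8)
= w^2*(-13) - 10 - w^4 + 4*w^3 + w*2
1) w^2*(-13) - 10 - w^4 + 4*w^3 + w*2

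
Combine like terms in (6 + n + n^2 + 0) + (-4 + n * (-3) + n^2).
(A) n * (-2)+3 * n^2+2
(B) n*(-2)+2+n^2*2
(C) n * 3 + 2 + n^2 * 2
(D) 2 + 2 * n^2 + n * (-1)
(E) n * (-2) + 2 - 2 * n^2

Adding the polynomials and combining like terms:
(6 + n + n^2 + 0) + (-4 + n*(-3) + n^2)
= n*(-2)+2+n^2*2
B) n*(-2)+2+n^2*2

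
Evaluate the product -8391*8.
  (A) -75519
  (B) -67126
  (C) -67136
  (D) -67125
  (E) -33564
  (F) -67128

-8391 * 8 = -67128
F) -67128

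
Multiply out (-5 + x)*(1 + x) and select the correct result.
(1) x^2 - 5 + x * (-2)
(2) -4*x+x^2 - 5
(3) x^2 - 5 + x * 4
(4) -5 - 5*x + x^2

Expanding (-5 + x)*(1 + x):
= -4*x+x^2 - 5
2) -4*x+x^2 - 5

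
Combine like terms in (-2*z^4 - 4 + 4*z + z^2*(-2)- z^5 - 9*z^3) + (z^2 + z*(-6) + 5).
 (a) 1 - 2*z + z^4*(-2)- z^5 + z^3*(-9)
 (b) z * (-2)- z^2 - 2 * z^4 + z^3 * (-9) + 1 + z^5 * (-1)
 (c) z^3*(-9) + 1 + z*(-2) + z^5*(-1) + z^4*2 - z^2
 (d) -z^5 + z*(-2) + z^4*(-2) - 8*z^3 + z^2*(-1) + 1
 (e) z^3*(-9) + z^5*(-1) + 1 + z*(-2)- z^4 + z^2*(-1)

Adding the polynomials and combining like terms:
(-2*z^4 - 4 + 4*z + z^2*(-2) - z^5 - 9*z^3) + (z^2 + z*(-6) + 5)
= z * (-2)- z^2 - 2 * z^4 + z^3 * (-9) + 1 + z^5 * (-1)
b) z * (-2)- z^2 - 2 * z^4 + z^3 * (-9) + 1 + z^5 * (-1)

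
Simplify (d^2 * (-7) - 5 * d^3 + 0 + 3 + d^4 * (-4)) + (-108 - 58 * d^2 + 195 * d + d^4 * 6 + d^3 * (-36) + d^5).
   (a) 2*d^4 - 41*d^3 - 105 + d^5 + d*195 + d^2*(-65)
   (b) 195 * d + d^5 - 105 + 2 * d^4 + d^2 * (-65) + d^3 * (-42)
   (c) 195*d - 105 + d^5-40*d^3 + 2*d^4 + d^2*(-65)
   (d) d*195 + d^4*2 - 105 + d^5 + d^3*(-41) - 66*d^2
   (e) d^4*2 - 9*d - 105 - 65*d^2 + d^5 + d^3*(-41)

Adding the polynomials and combining like terms:
(d^2*(-7) - 5*d^3 + 0 + 3 + d^4*(-4)) + (-108 - 58*d^2 + 195*d + d^4*6 + d^3*(-36) + d^5)
= 2*d^4 - 41*d^3 - 105 + d^5 + d*195 + d^2*(-65)
a) 2*d^4 - 41*d^3 - 105 + d^5 + d*195 + d^2*(-65)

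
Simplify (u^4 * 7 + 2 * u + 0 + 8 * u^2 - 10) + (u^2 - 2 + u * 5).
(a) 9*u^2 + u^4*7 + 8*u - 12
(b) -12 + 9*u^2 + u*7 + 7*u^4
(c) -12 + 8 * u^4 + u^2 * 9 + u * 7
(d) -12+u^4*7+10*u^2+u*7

Adding the polynomials and combining like terms:
(u^4*7 + 2*u + 0 + 8*u^2 - 10) + (u^2 - 2 + u*5)
= -12 + 9*u^2 + u*7 + 7*u^4
b) -12 + 9*u^2 + u*7 + 7*u^4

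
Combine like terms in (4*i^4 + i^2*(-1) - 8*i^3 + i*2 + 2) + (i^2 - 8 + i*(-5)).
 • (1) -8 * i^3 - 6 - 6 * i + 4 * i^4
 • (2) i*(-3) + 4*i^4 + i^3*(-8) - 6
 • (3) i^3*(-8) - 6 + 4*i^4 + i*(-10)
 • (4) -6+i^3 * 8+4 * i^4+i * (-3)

Adding the polynomials and combining like terms:
(4*i^4 + i^2*(-1) - 8*i^3 + i*2 + 2) + (i^2 - 8 + i*(-5))
= i*(-3) + 4*i^4 + i^3*(-8) - 6
2) i*(-3) + 4*i^4 + i^3*(-8) - 6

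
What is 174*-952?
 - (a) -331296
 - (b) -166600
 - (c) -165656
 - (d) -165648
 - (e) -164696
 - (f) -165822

174 * -952 = -165648
d) -165648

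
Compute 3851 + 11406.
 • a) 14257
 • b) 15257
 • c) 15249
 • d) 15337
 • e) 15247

3851 + 11406 = 15257
b) 15257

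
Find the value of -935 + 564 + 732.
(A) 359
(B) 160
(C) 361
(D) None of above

First: -935 + 564 = -371
Then: -371 + 732 = 361
C) 361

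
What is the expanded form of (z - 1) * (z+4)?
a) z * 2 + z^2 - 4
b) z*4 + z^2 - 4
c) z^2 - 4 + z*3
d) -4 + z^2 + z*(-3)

Expanding (z - 1) * (z+4):
= z^2 - 4 + z*3
c) z^2 - 4 + z*3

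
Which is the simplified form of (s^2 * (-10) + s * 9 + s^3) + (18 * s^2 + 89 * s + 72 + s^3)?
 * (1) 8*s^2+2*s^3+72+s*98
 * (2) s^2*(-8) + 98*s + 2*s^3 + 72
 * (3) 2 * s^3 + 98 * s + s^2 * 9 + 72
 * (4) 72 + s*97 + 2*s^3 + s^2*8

Adding the polynomials and combining like terms:
(s^2*(-10) + s*9 + s^3) + (18*s^2 + 89*s + 72 + s^3)
= 8*s^2+2*s^3+72+s*98
1) 8*s^2+2*s^3+72+s*98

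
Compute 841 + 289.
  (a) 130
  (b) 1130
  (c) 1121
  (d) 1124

841 + 289 = 1130
b) 1130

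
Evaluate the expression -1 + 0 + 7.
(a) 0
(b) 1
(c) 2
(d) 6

First: -1 + 0 = -1
Then: -1 + 7 = 6
d) 6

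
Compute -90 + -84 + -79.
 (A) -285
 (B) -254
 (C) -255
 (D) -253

First: -90 + -84 = -174
Then: -174 + -79 = -253
D) -253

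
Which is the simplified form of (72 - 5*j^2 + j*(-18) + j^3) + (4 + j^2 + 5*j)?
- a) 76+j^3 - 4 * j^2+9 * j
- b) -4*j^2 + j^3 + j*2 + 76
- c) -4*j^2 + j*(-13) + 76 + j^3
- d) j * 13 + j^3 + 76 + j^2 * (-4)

Adding the polynomials and combining like terms:
(72 - 5*j^2 + j*(-18) + j^3) + (4 + j^2 + 5*j)
= -4*j^2 + j*(-13) + 76 + j^3
c) -4*j^2 + j*(-13) + 76 + j^3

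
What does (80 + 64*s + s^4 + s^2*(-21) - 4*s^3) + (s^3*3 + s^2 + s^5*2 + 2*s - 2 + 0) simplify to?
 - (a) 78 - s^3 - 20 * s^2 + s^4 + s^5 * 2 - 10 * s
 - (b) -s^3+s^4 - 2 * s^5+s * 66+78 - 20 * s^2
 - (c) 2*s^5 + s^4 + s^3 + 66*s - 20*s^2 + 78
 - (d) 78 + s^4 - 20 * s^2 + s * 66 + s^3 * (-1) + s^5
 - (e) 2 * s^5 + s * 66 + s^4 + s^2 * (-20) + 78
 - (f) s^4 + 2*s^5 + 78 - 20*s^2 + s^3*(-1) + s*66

Adding the polynomials and combining like terms:
(80 + 64*s + s^4 + s^2*(-21) - 4*s^3) + (s^3*3 + s^2 + s^5*2 + 2*s - 2 + 0)
= s^4 + 2*s^5 + 78 - 20*s^2 + s^3*(-1) + s*66
f) s^4 + 2*s^5 + 78 - 20*s^2 + s^3*(-1) + s*66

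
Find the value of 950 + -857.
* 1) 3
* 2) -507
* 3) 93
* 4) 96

950 + -857 = 93
3) 93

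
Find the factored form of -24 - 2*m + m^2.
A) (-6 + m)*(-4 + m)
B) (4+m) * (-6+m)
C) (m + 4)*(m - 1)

We need to factor -24 - 2*m + m^2.
The factored form is (4+m) * (-6+m).
B) (4+m) * (-6+m)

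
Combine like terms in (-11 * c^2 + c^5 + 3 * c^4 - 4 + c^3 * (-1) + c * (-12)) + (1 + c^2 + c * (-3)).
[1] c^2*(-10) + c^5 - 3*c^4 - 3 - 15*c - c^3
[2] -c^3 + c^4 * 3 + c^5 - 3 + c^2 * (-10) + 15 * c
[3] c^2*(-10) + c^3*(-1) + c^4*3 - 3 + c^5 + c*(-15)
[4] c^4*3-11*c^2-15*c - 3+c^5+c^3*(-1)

Adding the polynomials and combining like terms:
(-11*c^2 + c^5 + 3*c^4 - 4 + c^3*(-1) + c*(-12)) + (1 + c^2 + c*(-3))
= c^2*(-10) + c^3*(-1) + c^4*3 - 3 + c^5 + c*(-15)
3) c^2*(-10) + c^3*(-1) + c^4*3 - 3 + c^5 + c*(-15)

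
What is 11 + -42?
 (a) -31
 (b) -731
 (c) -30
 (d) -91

11 + -42 = -31
a) -31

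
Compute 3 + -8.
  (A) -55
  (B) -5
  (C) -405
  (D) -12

3 + -8 = -5
B) -5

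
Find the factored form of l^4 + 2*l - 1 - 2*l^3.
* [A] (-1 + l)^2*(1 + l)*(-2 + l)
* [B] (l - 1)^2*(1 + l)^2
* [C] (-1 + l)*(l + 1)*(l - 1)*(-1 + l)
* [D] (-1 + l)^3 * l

We need to factor l^4 + 2*l - 1 - 2*l^3.
The factored form is (-1 + l)*(l + 1)*(l - 1)*(-1 + l).
C) (-1 + l)*(l + 1)*(l - 1)*(-1 + l)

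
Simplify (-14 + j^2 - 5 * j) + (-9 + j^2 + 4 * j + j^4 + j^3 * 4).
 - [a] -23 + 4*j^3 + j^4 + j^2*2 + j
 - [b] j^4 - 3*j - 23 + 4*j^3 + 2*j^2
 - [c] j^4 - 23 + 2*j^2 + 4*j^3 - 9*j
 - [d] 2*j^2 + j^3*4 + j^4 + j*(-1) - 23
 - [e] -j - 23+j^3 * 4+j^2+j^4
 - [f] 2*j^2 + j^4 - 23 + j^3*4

Adding the polynomials and combining like terms:
(-14 + j^2 - 5*j) + (-9 + j^2 + 4*j + j^4 + j^3*4)
= 2*j^2 + j^3*4 + j^4 + j*(-1) - 23
d) 2*j^2 + j^3*4 + j^4 + j*(-1) - 23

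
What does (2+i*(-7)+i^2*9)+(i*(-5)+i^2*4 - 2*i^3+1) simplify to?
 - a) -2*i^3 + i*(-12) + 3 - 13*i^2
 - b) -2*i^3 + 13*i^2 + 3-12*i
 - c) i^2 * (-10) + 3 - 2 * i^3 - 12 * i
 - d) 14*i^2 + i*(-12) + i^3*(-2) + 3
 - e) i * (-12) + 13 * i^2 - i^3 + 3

Adding the polynomials and combining like terms:
(2 + i*(-7) + i^2*9) + (i*(-5) + i^2*4 - 2*i^3 + 1)
= -2*i^3 + 13*i^2 + 3-12*i
b) -2*i^3 + 13*i^2 + 3-12*i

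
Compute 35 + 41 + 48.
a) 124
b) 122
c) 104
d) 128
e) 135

First: 35 + 41 = 76
Then: 76 + 48 = 124
a) 124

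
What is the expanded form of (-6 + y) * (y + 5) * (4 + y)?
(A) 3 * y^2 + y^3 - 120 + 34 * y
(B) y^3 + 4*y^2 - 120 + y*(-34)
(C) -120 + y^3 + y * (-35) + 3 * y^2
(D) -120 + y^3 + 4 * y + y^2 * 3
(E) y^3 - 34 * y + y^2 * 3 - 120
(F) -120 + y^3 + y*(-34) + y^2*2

Expanding (-6 + y) * (y + 5) * (4 + y):
= y^3 - 34 * y + y^2 * 3 - 120
E) y^3 - 34 * y + y^2 * 3 - 120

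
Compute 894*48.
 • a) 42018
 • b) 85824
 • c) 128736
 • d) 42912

894 * 48 = 42912
d) 42912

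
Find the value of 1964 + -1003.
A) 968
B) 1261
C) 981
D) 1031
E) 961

1964 + -1003 = 961
E) 961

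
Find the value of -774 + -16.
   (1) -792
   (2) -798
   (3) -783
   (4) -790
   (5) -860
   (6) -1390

-774 + -16 = -790
4) -790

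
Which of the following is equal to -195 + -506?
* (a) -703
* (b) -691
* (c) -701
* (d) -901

-195 + -506 = -701
c) -701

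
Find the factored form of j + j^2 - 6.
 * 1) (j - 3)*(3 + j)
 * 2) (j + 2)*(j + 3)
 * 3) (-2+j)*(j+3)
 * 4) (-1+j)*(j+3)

We need to factor j + j^2 - 6.
The factored form is (-2+j)*(j+3).
3) (-2+j)*(j+3)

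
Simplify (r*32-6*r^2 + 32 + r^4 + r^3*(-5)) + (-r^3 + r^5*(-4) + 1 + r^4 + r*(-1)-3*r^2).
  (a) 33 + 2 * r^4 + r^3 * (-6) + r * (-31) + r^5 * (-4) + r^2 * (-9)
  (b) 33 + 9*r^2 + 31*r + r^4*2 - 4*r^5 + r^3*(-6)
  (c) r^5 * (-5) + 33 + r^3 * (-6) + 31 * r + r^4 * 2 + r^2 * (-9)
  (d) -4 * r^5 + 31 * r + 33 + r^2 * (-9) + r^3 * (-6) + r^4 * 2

Adding the polynomials and combining like terms:
(r*32 - 6*r^2 + 32 + r^4 + r^3*(-5)) + (-r^3 + r^5*(-4) + 1 + r^4 + r*(-1) - 3*r^2)
= -4 * r^5 + 31 * r + 33 + r^2 * (-9) + r^3 * (-6) + r^4 * 2
d) -4 * r^5 + 31 * r + 33 + r^2 * (-9) + r^3 * (-6) + r^4 * 2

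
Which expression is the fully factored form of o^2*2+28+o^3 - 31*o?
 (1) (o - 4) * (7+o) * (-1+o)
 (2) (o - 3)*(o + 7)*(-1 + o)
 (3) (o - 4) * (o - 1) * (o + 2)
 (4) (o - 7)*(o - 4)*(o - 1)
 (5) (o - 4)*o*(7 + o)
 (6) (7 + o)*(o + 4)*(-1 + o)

We need to factor o^2*2+28+o^3 - 31*o.
The factored form is (o - 4) * (7+o) * (-1+o).
1) (o - 4) * (7+o) * (-1+o)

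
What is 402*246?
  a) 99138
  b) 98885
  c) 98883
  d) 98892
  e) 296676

402 * 246 = 98892
d) 98892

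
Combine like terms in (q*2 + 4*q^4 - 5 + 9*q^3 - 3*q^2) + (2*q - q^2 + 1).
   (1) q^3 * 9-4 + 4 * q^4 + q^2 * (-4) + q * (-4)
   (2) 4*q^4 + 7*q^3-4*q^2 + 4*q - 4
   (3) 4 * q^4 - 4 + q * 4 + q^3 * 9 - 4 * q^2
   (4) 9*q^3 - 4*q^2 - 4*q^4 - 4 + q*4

Adding the polynomials and combining like terms:
(q*2 + 4*q^4 - 5 + 9*q^3 - 3*q^2) + (2*q - q^2 + 1)
= 4 * q^4 - 4 + q * 4 + q^3 * 9 - 4 * q^2
3) 4 * q^4 - 4 + q * 4 + q^3 * 9 - 4 * q^2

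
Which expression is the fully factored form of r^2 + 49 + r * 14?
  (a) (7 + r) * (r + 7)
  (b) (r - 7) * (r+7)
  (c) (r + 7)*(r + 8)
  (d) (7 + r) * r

We need to factor r^2 + 49 + r * 14.
The factored form is (7 + r) * (r + 7).
a) (7 + r) * (r + 7)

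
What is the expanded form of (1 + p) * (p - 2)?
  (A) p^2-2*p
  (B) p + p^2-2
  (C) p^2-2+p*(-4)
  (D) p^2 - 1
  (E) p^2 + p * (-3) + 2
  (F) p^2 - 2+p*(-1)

Expanding (1 + p) * (p - 2):
= p^2 - 2+p*(-1)
F) p^2 - 2+p*(-1)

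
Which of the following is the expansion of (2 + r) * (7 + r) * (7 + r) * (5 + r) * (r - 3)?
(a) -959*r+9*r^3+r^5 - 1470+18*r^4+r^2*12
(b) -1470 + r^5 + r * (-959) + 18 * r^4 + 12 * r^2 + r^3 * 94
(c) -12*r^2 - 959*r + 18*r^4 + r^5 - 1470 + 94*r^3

Expanding (2 + r) * (7 + r) * (7 + r) * (5 + r) * (r - 3):
= -1470 + r^5 + r * (-959) + 18 * r^4 + 12 * r^2 + r^3 * 94
b) -1470 + r^5 + r * (-959) + 18 * r^4 + 12 * r^2 + r^3 * 94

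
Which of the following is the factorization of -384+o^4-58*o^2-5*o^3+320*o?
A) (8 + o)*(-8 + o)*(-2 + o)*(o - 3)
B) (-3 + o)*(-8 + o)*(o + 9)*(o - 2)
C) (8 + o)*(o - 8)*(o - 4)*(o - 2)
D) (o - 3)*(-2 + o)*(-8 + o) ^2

We need to factor -384+o^4-58*o^2-5*o^3+320*o.
The factored form is (8 + o)*(-8 + o)*(-2 + o)*(o - 3).
A) (8 + o)*(-8 + o)*(-2 + o)*(o - 3)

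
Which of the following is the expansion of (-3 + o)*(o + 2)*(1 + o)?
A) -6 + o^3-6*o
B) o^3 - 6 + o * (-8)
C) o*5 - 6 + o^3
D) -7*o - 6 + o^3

Expanding (-3 + o)*(o + 2)*(1 + o):
= -7*o - 6 + o^3
D) -7*o - 6 + o^3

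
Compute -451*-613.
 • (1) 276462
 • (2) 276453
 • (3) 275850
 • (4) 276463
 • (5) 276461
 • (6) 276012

-451 * -613 = 276463
4) 276463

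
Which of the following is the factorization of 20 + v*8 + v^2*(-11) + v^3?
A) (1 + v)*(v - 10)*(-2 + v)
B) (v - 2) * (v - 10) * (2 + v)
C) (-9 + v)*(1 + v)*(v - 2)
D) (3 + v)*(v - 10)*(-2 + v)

We need to factor 20 + v*8 + v^2*(-11) + v^3.
The factored form is (1 + v)*(v - 10)*(-2 + v).
A) (1 + v)*(v - 10)*(-2 + v)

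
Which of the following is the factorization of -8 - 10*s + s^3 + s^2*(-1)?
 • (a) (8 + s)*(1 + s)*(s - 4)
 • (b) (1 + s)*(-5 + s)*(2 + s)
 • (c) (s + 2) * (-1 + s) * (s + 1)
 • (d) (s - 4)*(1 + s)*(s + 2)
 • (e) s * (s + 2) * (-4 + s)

We need to factor -8 - 10*s + s^3 + s^2*(-1).
The factored form is (s - 4)*(1 + s)*(s + 2).
d) (s - 4)*(1 + s)*(s + 2)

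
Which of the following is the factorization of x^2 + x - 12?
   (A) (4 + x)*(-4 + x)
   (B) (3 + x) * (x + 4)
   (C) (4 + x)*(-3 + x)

We need to factor x^2 + x - 12.
The factored form is (4 + x)*(-3 + x).
C) (4 + x)*(-3 + x)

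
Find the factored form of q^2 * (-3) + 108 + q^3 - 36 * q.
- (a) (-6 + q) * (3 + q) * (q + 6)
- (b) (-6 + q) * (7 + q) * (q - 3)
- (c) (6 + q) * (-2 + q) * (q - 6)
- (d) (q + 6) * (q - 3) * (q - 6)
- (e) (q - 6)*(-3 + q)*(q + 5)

We need to factor q^2 * (-3) + 108 + q^3 - 36 * q.
The factored form is (q + 6) * (q - 3) * (q - 6).
d) (q + 6) * (q - 3) * (q - 6)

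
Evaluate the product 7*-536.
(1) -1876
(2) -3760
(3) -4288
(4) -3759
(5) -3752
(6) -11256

7 * -536 = -3752
5) -3752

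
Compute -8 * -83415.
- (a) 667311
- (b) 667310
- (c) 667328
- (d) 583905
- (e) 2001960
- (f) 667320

-8 * -83415 = 667320
f) 667320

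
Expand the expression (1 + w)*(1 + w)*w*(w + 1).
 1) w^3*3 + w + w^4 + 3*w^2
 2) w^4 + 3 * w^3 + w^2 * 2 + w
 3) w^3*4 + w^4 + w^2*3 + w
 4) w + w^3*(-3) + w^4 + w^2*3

Expanding (1 + w)*(1 + w)*w*(w + 1):
= w^3*3 + w + w^4 + 3*w^2
1) w^3*3 + w + w^4 + 3*w^2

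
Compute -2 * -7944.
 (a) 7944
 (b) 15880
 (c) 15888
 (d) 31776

-2 * -7944 = 15888
c) 15888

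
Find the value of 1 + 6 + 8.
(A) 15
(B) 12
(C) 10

First: 1 + 6 = 7
Then: 7 + 8 = 15
A) 15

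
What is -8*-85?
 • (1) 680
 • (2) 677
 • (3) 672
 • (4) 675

-8 * -85 = 680
1) 680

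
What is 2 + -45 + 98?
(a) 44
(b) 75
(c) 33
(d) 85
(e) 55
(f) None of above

First: 2 + -45 = -43
Then: -43 + 98 = 55
e) 55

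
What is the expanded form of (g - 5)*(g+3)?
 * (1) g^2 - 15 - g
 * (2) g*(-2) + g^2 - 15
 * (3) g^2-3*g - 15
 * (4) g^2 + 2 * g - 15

Expanding (g - 5)*(g+3):
= g*(-2) + g^2 - 15
2) g*(-2) + g^2 - 15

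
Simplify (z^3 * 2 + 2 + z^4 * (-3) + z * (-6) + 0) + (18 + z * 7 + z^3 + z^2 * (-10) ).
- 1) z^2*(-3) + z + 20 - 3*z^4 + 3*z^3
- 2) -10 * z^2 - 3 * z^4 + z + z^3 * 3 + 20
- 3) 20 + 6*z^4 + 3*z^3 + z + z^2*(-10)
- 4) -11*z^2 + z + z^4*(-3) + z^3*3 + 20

Adding the polynomials and combining like terms:
(z^3*2 + 2 + z^4*(-3) + z*(-6) + 0) + (18 + z*7 + z^3 + z^2*(-10))
= -10 * z^2 - 3 * z^4 + z + z^3 * 3 + 20
2) -10 * z^2 - 3 * z^4 + z + z^3 * 3 + 20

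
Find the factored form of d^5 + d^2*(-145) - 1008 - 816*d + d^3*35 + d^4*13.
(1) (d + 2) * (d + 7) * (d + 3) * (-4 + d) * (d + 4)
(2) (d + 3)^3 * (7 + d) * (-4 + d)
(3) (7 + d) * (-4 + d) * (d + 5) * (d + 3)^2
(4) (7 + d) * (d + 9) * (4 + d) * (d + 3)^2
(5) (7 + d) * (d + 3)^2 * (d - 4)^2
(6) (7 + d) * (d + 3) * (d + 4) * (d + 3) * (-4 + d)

We need to factor d^5 + d^2*(-145) - 1008 - 816*d + d^3*35 + d^4*13.
The factored form is (7 + d) * (d + 3) * (d + 4) * (d + 3) * (-4 + d).
6) (7 + d) * (d + 3) * (d + 4) * (d + 3) * (-4 + d)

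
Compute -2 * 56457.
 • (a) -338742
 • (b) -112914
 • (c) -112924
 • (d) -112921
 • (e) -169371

-2 * 56457 = -112914
b) -112914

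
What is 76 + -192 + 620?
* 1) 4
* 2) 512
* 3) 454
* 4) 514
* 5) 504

First: 76 + -192 = -116
Then: -116 + 620 = 504
5) 504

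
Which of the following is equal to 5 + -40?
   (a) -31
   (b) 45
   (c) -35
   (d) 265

5 + -40 = -35
c) -35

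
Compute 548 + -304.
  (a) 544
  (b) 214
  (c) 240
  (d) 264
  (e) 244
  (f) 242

548 + -304 = 244
e) 244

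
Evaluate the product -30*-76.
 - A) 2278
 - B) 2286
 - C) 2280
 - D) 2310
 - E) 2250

-30 * -76 = 2280
C) 2280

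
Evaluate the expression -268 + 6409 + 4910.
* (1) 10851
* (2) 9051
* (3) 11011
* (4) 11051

First: -268 + 6409 = 6141
Then: 6141 + 4910 = 11051
4) 11051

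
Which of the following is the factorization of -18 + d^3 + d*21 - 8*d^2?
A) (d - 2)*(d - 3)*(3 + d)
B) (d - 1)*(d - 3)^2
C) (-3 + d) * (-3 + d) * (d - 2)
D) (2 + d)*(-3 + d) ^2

We need to factor -18 + d^3 + d*21 - 8*d^2.
The factored form is (-3 + d) * (-3 + d) * (d - 2).
C) (-3 + d) * (-3 + d) * (d - 2)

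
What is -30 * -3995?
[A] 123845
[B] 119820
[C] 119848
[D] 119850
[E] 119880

-30 * -3995 = 119850
D) 119850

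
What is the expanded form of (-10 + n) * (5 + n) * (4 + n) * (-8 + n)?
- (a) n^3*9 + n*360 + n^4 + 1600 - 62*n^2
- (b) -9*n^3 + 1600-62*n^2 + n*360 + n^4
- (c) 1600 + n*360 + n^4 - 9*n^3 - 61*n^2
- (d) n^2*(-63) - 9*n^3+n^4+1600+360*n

Expanding (-10 + n) * (5 + n) * (4 + n) * (-8 + n):
= -9*n^3 + 1600-62*n^2 + n*360 + n^4
b) -9*n^3 + 1600-62*n^2 + n*360 + n^4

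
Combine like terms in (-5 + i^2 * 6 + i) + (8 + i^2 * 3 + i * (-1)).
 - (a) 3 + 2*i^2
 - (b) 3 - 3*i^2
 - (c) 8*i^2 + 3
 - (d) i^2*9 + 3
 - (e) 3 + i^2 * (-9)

Adding the polynomials and combining like terms:
(-5 + i^2*6 + i) + (8 + i^2*3 + i*(-1))
= i^2*9 + 3
d) i^2*9 + 3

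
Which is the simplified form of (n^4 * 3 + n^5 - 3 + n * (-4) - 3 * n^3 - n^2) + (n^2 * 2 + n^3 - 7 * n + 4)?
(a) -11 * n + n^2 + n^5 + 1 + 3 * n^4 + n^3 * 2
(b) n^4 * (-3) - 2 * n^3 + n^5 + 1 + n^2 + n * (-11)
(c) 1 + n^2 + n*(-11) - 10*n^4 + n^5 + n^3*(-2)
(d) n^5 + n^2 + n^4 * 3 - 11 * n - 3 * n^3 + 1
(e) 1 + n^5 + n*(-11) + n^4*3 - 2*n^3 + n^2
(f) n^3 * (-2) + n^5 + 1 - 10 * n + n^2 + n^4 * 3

Adding the polynomials and combining like terms:
(n^4*3 + n^5 - 3 + n*(-4) - 3*n^3 - n^2) + (n^2*2 + n^3 - 7*n + 4)
= 1 + n^5 + n*(-11) + n^4*3 - 2*n^3 + n^2
e) 1 + n^5 + n*(-11) + n^4*3 - 2*n^3 + n^2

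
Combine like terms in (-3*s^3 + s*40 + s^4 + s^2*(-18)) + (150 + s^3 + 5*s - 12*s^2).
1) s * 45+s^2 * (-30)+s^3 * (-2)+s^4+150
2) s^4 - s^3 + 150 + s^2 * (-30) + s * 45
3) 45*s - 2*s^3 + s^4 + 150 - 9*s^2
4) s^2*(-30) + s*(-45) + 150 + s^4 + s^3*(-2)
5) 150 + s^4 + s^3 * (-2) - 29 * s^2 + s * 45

Adding the polynomials and combining like terms:
(-3*s^3 + s*40 + s^4 + s^2*(-18)) + (150 + s^3 + 5*s - 12*s^2)
= s * 45+s^2 * (-30)+s^3 * (-2)+s^4+150
1) s * 45+s^2 * (-30)+s^3 * (-2)+s^4+150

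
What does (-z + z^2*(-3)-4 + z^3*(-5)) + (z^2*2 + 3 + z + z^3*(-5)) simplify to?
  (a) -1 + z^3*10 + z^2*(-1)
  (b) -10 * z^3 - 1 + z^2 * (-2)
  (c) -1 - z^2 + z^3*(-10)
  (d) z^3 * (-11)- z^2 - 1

Adding the polynomials and combining like terms:
(-z + z^2*(-3) - 4 + z^3*(-5)) + (z^2*2 + 3 + z + z^3*(-5))
= -1 - z^2 + z^3*(-10)
c) -1 - z^2 + z^3*(-10)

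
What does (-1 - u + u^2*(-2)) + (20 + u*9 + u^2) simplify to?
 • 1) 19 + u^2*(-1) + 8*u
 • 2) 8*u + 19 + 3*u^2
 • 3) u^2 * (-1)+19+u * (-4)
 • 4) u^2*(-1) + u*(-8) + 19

Adding the polynomials and combining like terms:
(-1 - u + u^2*(-2)) + (20 + u*9 + u^2)
= 19 + u^2*(-1) + 8*u
1) 19 + u^2*(-1) + 8*u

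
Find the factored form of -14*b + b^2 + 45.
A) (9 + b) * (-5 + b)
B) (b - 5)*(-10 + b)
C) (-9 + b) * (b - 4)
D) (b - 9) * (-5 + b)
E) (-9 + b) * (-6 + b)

We need to factor -14*b + b^2 + 45.
The factored form is (b - 9) * (-5 + b).
D) (b - 9) * (-5 + b)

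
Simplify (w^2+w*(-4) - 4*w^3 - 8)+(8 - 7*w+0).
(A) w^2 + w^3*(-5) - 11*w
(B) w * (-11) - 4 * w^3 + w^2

Adding the polynomials and combining like terms:
(w^2 + w*(-4) - 4*w^3 - 8) + (8 - 7*w + 0)
= w * (-11) - 4 * w^3 + w^2
B) w * (-11) - 4 * w^3 + w^2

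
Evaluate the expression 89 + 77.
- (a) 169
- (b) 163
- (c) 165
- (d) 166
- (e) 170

89 + 77 = 166
d) 166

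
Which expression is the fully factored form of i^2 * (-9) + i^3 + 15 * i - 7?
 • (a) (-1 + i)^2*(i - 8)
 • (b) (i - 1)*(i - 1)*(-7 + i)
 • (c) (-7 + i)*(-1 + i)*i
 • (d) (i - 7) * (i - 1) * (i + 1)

We need to factor i^2 * (-9) + i^3 + 15 * i - 7.
The factored form is (i - 1)*(i - 1)*(-7 + i).
b) (i - 1)*(i - 1)*(-7 + i)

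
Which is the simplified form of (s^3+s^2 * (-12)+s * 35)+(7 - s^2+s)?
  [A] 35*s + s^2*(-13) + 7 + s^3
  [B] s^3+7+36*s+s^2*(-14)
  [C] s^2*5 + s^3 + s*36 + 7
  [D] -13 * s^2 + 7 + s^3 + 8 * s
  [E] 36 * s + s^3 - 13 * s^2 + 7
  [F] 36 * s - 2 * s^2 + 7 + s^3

Adding the polynomials and combining like terms:
(s^3 + s^2*(-12) + s*35) + (7 - s^2 + s)
= 36 * s + s^3 - 13 * s^2 + 7
E) 36 * s + s^3 - 13 * s^2 + 7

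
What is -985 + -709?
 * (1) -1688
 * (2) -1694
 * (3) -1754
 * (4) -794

-985 + -709 = -1694
2) -1694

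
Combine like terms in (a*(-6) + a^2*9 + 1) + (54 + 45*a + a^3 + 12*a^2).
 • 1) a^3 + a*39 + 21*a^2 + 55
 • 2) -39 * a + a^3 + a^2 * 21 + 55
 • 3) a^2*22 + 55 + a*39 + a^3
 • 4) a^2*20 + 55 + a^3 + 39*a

Adding the polynomials and combining like terms:
(a*(-6) + a^2*9 + 1) + (54 + 45*a + a^3 + 12*a^2)
= a^3 + a*39 + 21*a^2 + 55
1) a^3 + a*39 + 21*a^2 + 55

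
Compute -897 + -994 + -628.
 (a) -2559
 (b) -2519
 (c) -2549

First: -897 + -994 = -1891
Then: -1891 + -628 = -2519
b) -2519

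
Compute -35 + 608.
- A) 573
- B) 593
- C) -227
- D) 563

-35 + 608 = 573
A) 573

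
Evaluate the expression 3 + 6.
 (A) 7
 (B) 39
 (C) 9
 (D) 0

3 + 6 = 9
C) 9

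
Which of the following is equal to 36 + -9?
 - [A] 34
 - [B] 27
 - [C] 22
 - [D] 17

36 + -9 = 27
B) 27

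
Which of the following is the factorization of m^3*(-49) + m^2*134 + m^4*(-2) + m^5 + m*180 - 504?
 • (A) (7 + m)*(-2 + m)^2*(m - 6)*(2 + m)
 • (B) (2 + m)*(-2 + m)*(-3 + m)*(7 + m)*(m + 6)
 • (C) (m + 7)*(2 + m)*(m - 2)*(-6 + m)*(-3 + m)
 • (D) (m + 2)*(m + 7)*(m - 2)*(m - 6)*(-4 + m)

We need to factor m^3*(-49) + m^2*134 + m^4*(-2) + m^5 + m*180 - 504.
The factored form is (m + 7)*(2 + m)*(m - 2)*(-6 + m)*(-3 + m).
C) (m + 7)*(2 + m)*(m - 2)*(-6 + m)*(-3 + m)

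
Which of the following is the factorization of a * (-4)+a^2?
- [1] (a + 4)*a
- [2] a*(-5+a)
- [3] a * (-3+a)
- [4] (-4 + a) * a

We need to factor a * (-4)+a^2.
The factored form is (-4 + a) * a.
4) (-4 + a) * a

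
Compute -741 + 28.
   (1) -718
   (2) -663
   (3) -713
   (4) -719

-741 + 28 = -713
3) -713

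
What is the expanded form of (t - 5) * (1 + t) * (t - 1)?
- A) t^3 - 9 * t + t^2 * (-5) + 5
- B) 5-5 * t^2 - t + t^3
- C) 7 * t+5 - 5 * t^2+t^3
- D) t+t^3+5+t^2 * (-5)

Expanding (t - 5) * (1 + t) * (t - 1):
= 5-5 * t^2 - t + t^3
B) 5-5 * t^2 - t + t^3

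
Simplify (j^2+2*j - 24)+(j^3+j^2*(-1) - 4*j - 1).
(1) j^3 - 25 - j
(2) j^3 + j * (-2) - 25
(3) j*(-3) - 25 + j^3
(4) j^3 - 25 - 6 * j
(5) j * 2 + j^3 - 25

Adding the polynomials and combining like terms:
(j^2 + 2*j - 24) + (j^3 + j^2*(-1) - 4*j - 1)
= j^3 + j * (-2) - 25
2) j^3 + j * (-2) - 25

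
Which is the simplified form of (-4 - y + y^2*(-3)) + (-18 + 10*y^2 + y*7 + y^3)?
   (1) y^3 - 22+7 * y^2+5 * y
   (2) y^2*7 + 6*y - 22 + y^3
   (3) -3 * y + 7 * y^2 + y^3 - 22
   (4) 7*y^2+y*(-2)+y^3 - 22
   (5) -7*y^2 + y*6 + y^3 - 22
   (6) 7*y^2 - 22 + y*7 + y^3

Adding the polynomials and combining like terms:
(-4 - y + y^2*(-3)) + (-18 + 10*y^2 + y*7 + y^3)
= y^2*7 + 6*y - 22 + y^3
2) y^2*7 + 6*y - 22 + y^3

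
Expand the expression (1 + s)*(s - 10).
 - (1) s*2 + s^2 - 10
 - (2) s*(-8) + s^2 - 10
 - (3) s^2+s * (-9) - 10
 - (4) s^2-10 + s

Expanding (1 + s)*(s - 10):
= s^2+s * (-9) - 10
3) s^2+s * (-9) - 10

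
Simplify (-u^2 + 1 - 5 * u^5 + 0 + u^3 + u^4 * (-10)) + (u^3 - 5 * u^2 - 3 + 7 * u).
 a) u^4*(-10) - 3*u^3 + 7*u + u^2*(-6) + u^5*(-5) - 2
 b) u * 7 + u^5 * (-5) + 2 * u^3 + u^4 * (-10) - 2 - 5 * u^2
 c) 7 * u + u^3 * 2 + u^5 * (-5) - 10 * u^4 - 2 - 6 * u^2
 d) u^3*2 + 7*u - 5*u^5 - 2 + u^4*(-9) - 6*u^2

Adding the polynomials and combining like terms:
(-u^2 + 1 - 5*u^5 + 0 + u^3 + u^4*(-10)) + (u^3 - 5*u^2 - 3 + 7*u)
= 7 * u + u^3 * 2 + u^5 * (-5) - 10 * u^4 - 2 - 6 * u^2
c) 7 * u + u^3 * 2 + u^5 * (-5) - 10 * u^4 - 2 - 6 * u^2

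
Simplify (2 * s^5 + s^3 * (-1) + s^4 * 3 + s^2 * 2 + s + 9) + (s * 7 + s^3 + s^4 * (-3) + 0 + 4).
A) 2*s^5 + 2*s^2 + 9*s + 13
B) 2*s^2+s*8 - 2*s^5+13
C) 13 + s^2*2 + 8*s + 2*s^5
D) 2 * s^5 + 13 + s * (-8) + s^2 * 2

Adding the polynomials and combining like terms:
(2*s^5 + s^3*(-1) + s^4*3 + s^2*2 + s + 9) + (s*7 + s^3 + s^4*(-3) + 0 + 4)
= 13 + s^2*2 + 8*s + 2*s^5
C) 13 + s^2*2 + 8*s + 2*s^5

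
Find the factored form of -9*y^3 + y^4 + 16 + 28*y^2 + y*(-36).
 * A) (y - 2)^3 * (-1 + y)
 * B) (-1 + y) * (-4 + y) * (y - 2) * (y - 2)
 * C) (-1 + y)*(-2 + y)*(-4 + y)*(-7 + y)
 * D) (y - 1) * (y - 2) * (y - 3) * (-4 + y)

We need to factor -9*y^3 + y^4 + 16 + 28*y^2 + y*(-36).
The factored form is (-1 + y) * (-4 + y) * (y - 2) * (y - 2).
B) (-1 + y) * (-4 + y) * (y - 2) * (y - 2)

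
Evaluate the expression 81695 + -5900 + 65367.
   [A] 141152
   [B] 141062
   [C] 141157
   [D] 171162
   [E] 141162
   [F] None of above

First: 81695 + -5900 = 75795
Then: 75795 + 65367 = 141162
E) 141162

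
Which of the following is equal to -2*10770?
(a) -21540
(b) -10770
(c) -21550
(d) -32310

-2 * 10770 = -21540
a) -21540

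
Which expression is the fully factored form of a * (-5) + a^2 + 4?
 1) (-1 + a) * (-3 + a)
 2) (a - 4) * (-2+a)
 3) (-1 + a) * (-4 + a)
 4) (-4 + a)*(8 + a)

We need to factor a * (-5) + a^2 + 4.
The factored form is (-1 + a) * (-4 + a).
3) (-1 + a) * (-4 + a)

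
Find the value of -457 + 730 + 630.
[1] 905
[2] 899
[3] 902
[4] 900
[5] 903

First: -457 + 730 = 273
Then: 273 + 630 = 903
5) 903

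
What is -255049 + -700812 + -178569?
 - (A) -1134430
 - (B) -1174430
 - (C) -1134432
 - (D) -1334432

First: -255049 + -700812 = -955861
Then: -955861 + -178569 = -1134430
A) -1134430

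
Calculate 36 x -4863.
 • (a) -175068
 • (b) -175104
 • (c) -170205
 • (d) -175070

36 * -4863 = -175068
a) -175068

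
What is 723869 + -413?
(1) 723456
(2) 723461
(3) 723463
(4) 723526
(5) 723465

723869 + -413 = 723456
1) 723456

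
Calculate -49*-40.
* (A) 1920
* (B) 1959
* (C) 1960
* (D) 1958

-49 * -40 = 1960
C) 1960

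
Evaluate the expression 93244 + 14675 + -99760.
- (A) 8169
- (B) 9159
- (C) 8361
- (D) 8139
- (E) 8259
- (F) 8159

First: 93244 + 14675 = 107919
Then: 107919 + -99760 = 8159
F) 8159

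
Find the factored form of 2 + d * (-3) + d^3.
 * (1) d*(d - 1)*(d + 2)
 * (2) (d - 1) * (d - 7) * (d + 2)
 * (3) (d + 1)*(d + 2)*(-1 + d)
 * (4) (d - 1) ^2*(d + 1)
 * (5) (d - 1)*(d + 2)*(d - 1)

We need to factor 2 + d * (-3) + d^3.
The factored form is (d - 1)*(d + 2)*(d - 1).
5) (d - 1)*(d + 2)*(d - 1)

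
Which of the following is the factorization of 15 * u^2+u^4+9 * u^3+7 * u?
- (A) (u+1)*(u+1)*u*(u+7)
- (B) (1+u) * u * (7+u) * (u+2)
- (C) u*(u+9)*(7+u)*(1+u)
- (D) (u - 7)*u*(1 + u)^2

We need to factor 15 * u^2+u^4+9 * u^3+7 * u.
The factored form is (u+1)*(u+1)*u*(u+7).
A) (u+1)*(u+1)*u*(u+7)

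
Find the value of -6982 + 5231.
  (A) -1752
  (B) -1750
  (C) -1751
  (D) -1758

-6982 + 5231 = -1751
C) -1751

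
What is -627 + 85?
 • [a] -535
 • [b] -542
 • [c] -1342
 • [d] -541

-627 + 85 = -542
b) -542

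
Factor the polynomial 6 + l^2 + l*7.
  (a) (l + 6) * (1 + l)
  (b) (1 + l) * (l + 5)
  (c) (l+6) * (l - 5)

We need to factor 6 + l^2 + l*7.
The factored form is (l + 6) * (1 + l).
a) (l + 6) * (1 + l)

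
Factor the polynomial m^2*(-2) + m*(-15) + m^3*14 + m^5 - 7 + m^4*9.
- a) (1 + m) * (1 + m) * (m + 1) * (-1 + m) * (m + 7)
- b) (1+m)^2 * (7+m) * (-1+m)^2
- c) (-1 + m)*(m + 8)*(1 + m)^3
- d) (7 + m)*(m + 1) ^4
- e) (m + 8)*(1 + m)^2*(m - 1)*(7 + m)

We need to factor m^2*(-2) + m*(-15) + m^3*14 + m^5 - 7 + m^4*9.
The factored form is (1 + m) * (1 + m) * (m + 1) * (-1 + m) * (m + 7).
a) (1 + m) * (1 + m) * (m + 1) * (-1 + m) * (m + 7)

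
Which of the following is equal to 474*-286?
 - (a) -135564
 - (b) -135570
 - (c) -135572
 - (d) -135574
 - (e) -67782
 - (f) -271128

474 * -286 = -135564
a) -135564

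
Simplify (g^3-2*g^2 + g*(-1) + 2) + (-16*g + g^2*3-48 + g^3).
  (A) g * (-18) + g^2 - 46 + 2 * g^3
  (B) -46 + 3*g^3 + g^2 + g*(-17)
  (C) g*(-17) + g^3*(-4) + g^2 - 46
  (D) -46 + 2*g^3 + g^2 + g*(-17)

Adding the polynomials and combining like terms:
(g^3 - 2*g^2 + g*(-1) + 2) + (-16*g + g^2*3 - 48 + g^3)
= -46 + 2*g^3 + g^2 + g*(-17)
D) -46 + 2*g^3 + g^2 + g*(-17)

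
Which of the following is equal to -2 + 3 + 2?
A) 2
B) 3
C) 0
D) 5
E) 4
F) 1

First: -2 + 3 = 1
Then: 1 + 2 = 3
B) 3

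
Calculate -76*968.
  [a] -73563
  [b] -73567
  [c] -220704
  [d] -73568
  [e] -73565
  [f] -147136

-76 * 968 = -73568
d) -73568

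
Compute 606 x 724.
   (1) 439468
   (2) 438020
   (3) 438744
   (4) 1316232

606 * 724 = 438744
3) 438744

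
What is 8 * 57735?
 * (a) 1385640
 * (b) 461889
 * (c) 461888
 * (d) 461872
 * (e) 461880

8 * 57735 = 461880
e) 461880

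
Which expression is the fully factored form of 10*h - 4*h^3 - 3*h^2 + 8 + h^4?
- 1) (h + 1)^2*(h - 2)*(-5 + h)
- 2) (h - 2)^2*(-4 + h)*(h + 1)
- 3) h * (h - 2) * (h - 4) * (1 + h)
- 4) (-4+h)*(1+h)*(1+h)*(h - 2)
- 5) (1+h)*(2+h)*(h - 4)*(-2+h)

We need to factor 10*h - 4*h^3 - 3*h^2 + 8 + h^4.
The factored form is (-4+h)*(1+h)*(1+h)*(h - 2).
4) (-4+h)*(1+h)*(1+h)*(h - 2)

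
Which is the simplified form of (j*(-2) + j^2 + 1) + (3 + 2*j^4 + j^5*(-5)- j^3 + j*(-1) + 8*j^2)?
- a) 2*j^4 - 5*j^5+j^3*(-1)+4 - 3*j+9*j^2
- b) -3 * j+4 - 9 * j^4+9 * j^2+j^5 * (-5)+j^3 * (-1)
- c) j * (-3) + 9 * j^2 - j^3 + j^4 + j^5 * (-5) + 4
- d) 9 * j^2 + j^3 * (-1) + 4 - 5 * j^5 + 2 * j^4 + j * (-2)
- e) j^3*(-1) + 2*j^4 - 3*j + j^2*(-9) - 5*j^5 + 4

Adding the polynomials and combining like terms:
(j*(-2) + j^2 + 1) + (3 + 2*j^4 + j^5*(-5) - j^3 + j*(-1) + 8*j^2)
= 2*j^4 - 5*j^5+j^3*(-1)+4 - 3*j+9*j^2
a) 2*j^4 - 5*j^5+j^3*(-1)+4 - 3*j+9*j^2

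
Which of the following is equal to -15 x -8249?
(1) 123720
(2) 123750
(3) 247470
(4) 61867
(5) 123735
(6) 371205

-15 * -8249 = 123735
5) 123735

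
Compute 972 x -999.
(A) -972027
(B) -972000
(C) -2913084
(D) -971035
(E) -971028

972 * -999 = -971028
E) -971028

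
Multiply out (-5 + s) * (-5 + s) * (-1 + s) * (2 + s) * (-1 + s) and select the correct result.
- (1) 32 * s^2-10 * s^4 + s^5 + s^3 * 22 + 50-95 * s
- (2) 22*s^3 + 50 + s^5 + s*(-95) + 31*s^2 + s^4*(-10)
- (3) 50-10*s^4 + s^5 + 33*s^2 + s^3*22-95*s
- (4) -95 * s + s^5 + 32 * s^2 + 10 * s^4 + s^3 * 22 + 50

Expanding (-5 + s) * (-5 + s) * (-1 + s) * (2 + s) * (-1 + s):
= 32 * s^2-10 * s^4 + s^5 + s^3 * 22 + 50-95 * s
1) 32 * s^2-10 * s^4 + s^5 + s^3 * 22 + 50-95 * s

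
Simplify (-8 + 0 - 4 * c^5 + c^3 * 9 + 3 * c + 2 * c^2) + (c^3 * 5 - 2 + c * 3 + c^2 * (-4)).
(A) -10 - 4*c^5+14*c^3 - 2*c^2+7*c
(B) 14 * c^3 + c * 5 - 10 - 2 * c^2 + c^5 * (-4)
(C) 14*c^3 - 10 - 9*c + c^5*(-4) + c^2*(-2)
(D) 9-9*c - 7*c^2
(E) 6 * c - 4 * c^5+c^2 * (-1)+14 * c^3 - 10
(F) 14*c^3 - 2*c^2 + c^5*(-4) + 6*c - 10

Adding the polynomials and combining like terms:
(-8 + 0 - 4*c^5 + c^3*9 + 3*c + 2*c^2) + (c^3*5 - 2 + c*3 + c^2*(-4))
= 14*c^3 - 2*c^2 + c^5*(-4) + 6*c - 10
F) 14*c^3 - 2*c^2 + c^5*(-4) + 6*c - 10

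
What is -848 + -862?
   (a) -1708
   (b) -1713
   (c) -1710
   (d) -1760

-848 + -862 = -1710
c) -1710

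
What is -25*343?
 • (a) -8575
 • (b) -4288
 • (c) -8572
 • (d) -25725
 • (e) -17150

-25 * 343 = -8575
a) -8575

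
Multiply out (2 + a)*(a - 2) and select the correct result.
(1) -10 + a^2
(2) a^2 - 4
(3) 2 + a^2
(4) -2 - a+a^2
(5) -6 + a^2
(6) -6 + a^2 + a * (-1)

Expanding (2 + a)*(a - 2):
= a^2 - 4
2) a^2 - 4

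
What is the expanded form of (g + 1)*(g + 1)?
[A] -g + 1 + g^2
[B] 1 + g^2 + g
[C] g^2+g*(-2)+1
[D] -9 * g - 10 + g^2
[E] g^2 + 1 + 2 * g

Expanding (g + 1)*(g + 1):
= g^2 + 1 + 2 * g
E) g^2 + 1 + 2 * g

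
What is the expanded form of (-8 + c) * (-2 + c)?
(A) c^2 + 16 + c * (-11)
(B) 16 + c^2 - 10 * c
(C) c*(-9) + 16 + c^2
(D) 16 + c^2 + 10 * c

Expanding (-8 + c) * (-2 + c):
= 16 + c^2 - 10 * c
B) 16 + c^2 - 10 * c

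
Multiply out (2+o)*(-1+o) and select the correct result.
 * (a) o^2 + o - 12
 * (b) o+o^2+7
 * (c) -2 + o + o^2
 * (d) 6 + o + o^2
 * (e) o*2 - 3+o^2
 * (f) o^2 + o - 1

Expanding (2+o)*(-1+o):
= -2 + o + o^2
c) -2 + o + o^2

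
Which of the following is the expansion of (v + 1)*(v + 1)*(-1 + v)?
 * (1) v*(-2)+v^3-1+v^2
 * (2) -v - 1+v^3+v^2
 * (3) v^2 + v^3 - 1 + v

Expanding (v + 1)*(v + 1)*(-1 + v):
= -v - 1+v^3+v^2
2) -v - 1+v^3+v^2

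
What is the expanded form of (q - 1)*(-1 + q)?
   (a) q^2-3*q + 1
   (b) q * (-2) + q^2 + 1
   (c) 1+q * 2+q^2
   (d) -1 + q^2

Expanding (q - 1)*(-1 + q):
= q * (-2) + q^2 + 1
b) q * (-2) + q^2 + 1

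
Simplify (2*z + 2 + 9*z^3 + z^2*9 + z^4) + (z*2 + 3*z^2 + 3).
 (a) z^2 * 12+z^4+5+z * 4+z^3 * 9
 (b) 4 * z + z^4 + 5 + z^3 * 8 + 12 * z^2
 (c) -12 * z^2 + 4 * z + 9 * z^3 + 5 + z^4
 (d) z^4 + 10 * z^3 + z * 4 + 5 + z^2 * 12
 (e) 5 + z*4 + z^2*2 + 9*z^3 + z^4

Adding the polynomials and combining like terms:
(2*z + 2 + 9*z^3 + z^2*9 + z^4) + (z*2 + 3*z^2 + 3)
= z^2 * 12+z^4+5+z * 4+z^3 * 9
a) z^2 * 12+z^4+5+z * 4+z^3 * 9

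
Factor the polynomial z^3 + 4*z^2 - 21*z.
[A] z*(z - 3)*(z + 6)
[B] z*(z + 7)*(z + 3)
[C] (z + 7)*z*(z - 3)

We need to factor z^3 + 4*z^2 - 21*z.
The factored form is (z + 7)*z*(z - 3).
C) (z + 7)*z*(z - 3)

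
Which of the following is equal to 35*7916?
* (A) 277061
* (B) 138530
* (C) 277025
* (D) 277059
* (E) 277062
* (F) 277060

35 * 7916 = 277060
F) 277060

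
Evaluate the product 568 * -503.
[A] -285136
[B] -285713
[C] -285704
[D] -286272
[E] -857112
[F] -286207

568 * -503 = -285704
C) -285704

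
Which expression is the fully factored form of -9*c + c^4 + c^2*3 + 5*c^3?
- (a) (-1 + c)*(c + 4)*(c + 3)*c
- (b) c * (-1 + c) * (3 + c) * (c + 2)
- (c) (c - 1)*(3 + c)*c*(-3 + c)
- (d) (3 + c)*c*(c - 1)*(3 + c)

We need to factor -9*c + c^4 + c^2*3 + 5*c^3.
The factored form is (3 + c)*c*(c - 1)*(3 + c).
d) (3 + c)*c*(c - 1)*(3 + c)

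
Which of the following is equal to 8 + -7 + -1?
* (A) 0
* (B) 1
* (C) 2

First: 8 + -7 = 1
Then: 1 + -1 = 0
A) 0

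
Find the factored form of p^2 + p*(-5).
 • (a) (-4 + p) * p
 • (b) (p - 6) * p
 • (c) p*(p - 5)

We need to factor p^2 + p*(-5).
The factored form is p*(p - 5).
c) p*(p - 5)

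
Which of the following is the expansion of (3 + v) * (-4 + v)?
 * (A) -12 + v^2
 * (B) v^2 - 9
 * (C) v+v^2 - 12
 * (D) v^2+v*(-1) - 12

Expanding (3 + v) * (-4 + v):
= v^2+v*(-1) - 12
D) v^2+v*(-1) - 12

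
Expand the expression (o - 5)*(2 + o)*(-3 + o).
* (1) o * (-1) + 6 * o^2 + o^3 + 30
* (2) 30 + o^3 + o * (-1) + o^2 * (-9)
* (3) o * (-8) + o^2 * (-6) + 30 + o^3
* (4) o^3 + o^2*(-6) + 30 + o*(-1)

Expanding (o - 5)*(2 + o)*(-3 + o):
= o^3 + o^2*(-6) + 30 + o*(-1)
4) o^3 + o^2*(-6) + 30 + o*(-1)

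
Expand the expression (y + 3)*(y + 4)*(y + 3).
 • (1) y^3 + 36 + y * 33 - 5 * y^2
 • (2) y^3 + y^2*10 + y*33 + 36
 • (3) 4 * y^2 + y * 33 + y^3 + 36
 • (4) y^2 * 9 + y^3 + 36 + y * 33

Expanding (y + 3)*(y + 4)*(y + 3):
= y^3 + y^2*10 + y*33 + 36
2) y^3 + y^2*10 + y*33 + 36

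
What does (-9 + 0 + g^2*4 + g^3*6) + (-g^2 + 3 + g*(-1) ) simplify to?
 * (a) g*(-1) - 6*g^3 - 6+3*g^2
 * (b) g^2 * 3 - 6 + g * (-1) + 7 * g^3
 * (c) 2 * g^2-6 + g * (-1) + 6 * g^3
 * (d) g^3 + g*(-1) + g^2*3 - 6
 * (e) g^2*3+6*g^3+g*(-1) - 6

Adding the polynomials and combining like terms:
(-9 + 0 + g^2*4 + g^3*6) + (-g^2 + 3 + g*(-1))
= g^2*3+6*g^3+g*(-1) - 6
e) g^2*3+6*g^3+g*(-1) - 6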